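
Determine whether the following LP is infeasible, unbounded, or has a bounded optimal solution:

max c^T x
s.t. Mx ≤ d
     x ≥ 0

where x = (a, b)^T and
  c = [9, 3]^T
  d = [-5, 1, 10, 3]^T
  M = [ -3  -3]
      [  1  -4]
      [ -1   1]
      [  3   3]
One constraint requires 3a + 3b ≤ 3, while the constraint -3a - 3b ≤ -5 is equivalent to 3a + 3b ≥ 5. Together they would need 5 ≤ 3a + 3b ≤ 3, which is impossible since 5 > 3. No point satisfies all constraints.

Infeasible: no point satisfies all constraints simultaneously.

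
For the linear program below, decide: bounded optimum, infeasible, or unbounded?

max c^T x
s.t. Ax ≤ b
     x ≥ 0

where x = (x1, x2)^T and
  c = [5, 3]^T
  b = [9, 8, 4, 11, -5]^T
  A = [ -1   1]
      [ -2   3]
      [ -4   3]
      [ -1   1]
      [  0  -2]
Feasible point: (2, 3) satisfies every constraint, so the LP is feasible.
Direction d = (1, 0): for each constraint row a, a·d ≤ 0 —
  (-1)(1) + (1)(0) = -1 ≤ 0
  (-2)(1) + (3)(0) = -2 ≤ 0
  (-4)(1) + (3)(0) = -4 ≤ 0
  (-1)(1) + (1)(0) = -1 ≤ 0
  (0)(1) + (-2)(0) = 0 ≤ 0
and d ≥ 0, so (2, 3) + t·d stays feasible for every t ≥ 0. Along this ray z = 5x1 + 3x2 changes by 5 per unit t, so z → +∞.

Unbounded: there is a feasible ray along which z → +∞.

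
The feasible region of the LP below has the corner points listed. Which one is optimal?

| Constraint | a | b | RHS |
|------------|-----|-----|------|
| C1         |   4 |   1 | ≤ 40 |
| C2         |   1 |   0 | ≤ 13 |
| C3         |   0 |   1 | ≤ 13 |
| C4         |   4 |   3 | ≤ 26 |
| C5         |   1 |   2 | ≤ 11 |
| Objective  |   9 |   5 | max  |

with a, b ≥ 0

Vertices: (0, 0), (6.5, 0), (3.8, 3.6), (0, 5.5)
Evaluating z = 9a + 5b at each vertex:
  (0, 0): z = 0
  (6.5, 0): z = 58.5
  (3.8, 3.6): z = 52.2
  (0, 5.5): z = 27.5

The largest value is z = 58.5, attained at (6.5, 0).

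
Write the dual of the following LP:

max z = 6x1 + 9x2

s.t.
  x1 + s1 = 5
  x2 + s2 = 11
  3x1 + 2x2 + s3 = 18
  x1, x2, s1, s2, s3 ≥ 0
Minimize: z = 5y1 + 11y2 + 18y3

Subject to:
  C1: -y1 - 3y3 ≤ -6
  C2: -y2 - 2y3 ≤ -9
  y1, y2, y3 ≥ 0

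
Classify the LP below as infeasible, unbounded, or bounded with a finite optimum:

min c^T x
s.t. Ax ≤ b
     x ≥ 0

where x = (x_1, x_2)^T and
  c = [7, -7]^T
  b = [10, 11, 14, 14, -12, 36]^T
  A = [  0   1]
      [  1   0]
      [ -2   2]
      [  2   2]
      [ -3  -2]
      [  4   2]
The point (0, 7) satisfies every constraint, so the LP is feasible; the constraints give x_1 ≤ 11 and x_2 ≤ 10, which with x_1, x_2 ≥ 0 keep the feasible region inside a bounded box. A feasible, bounded LP attains a finite optimum at a vertex.

Evaluating z = 7x_1 - 7x_2 at each vertex:
  (4, 0): z = 28
  (7, 0): z = 49
  (0, 7): z = -49
  (0, 6): z = -42

Bounded optimum: z* = -49 at (0, 7).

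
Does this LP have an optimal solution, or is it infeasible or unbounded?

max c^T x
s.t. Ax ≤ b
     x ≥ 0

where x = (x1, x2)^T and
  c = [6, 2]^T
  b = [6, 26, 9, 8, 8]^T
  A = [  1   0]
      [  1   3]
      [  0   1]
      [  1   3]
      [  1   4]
The point (6, 0.5) satisfies every constraint, so the LP is feasible; the constraints give x1 ≤ 6 and x2 ≤ 9, which with x1, x2 ≥ 0 keep the feasible region inside a bounded box. A feasible, bounded LP attains a finite optimum at a vertex.

Bounded optimum: z* = 37 at (6, 0.5).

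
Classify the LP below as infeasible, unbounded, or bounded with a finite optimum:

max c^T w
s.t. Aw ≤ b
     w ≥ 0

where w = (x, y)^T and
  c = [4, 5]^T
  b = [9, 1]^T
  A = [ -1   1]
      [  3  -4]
Feasible point: (0, 0) satisfies every constraint, so the LP is feasible.
Direction d = (1, 1): for each constraint row a, a·d ≤ 0 —
  (-1)(1) + (1)(1) = 0 ≤ 0
  (3)(1) + (-4)(1) = -1 ≤ 0
and d ≥ 0, so (0, 0) + t·d stays feasible for every t ≥ 0. Along this ray z = 4x + 5y changes by 9 per unit t, so z → +∞.

Unbounded — the objective can increase without bound over the feasible region.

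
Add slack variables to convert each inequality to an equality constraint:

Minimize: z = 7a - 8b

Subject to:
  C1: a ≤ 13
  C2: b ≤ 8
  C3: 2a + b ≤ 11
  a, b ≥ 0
min z = 7a - 8b

s.t.
  a + s1 = 13
  b + s2 = 8
  2a + b + s3 = 11
  a, b, s1, s2, s3 ≥ 0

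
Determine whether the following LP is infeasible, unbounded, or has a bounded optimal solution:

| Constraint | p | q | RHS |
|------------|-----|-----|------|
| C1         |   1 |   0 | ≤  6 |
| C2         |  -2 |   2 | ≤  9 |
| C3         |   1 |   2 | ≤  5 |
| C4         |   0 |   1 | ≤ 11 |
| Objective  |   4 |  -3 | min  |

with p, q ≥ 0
The point (0, 2.5) satisfies every constraint, so the LP is feasible; the constraints give p ≤ 6 and q ≤ 11, which with p, q ≥ 0 keep the feasible region inside a bounded box. A feasible, bounded LP attains a finite optimum at a vertex.

The LP has an optimal solution: (0, 2.5) with z = -7.5.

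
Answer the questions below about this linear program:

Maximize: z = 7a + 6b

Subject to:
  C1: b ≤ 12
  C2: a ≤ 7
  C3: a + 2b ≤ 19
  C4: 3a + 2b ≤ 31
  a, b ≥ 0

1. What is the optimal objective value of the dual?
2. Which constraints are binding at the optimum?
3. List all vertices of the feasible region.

1. 81 (by strong duality, equal to the primal optimum)
2. C3, C4
3. (0, 0), (7, 0), (7, 5), (6, 6.5), (0, 9.5)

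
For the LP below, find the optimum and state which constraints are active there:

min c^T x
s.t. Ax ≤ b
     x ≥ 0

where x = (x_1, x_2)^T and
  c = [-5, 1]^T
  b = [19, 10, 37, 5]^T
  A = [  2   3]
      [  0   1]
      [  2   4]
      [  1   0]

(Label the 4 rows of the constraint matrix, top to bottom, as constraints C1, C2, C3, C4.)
Optimal: x_1 = 5, x_2 = 0
Slack at optimum:
  C1: slack = 9
  C2: slack = 10
  C3: slack = 27
  C4: slack = 0 (binding)
  x_1 ≥ 0: x_1 = 5
  x_2 ≥ 0: x_2 = 0 (binding)
Binding constraints: C4, x_2 ≥ 0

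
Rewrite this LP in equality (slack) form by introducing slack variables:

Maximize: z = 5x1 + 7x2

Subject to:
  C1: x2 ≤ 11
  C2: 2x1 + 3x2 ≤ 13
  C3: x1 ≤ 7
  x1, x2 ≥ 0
max z = 5x1 + 7x2

s.t.
  x2 + s1 = 11
  2x1 + 3x2 + s2 = 13
  x1 + s3 = 7
  x1, x2, s1, s2, s3 ≥ 0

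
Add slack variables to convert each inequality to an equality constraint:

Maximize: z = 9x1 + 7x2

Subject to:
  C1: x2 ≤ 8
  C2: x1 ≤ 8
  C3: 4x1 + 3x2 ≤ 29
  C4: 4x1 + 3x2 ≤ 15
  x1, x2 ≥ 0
max z = 9x1 + 7x2

s.t.
  x2 + s1 = 8
  x1 + s2 = 8
  4x1 + 3x2 + s3 = 29
  4x1 + 3x2 + s4 = 15
  x1, x2, s1, s2, s3, s4 ≥ 0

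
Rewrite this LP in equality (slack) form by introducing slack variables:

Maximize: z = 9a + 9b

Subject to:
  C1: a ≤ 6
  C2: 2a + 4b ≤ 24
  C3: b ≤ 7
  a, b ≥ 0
max z = 9a + 9b

s.t.
  a + s1 = 6
  2a + 4b + s2 = 24
  b + s3 = 7
  a, b, s1, s2, s3 ≥ 0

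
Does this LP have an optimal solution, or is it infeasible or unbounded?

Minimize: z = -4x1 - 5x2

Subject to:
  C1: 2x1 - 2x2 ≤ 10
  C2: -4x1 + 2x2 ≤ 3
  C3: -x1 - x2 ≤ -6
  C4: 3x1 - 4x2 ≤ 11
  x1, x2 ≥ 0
Feasible point: (2, 4) satisfies every constraint, so the LP is feasible.
Direction d = (1, 1): for each constraint row a, a·d ≤ 0 —
  (2)(1) + (-2)(1) = 0 ≤ 0
  (-4)(1) + (2)(1) = -2 ≤ 0
  (-1)(1) + (-1)(1) = -2 ≤ 0
  (3)(1) + (-4)(1) = -1 ≤ 0
and d ≥ 0, so (2, 4) + t·d stays feasible for every t ≥ 0. Along this ray z = -4x1 - 5x2 changes by -9 per unit t, so z → −∞.

Unbounded — the objective can decrease without bound over the feasible region.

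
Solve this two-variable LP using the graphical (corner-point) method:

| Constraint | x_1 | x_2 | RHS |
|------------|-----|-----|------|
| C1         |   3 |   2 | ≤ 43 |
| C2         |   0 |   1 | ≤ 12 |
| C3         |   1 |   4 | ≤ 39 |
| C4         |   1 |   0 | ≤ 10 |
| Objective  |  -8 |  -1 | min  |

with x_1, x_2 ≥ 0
Each vertex is the intersection of two constraint boundaries that also satisfies all remaining constraints:
  x_1 = 0 and x_2 = 0 → (0, 0)
  x_1 = 10 and x_2 = 0 → (10, 0)
  3x_1 + 2x_2 = 43 and x_1 = 10 → (10, 6.5)
  3x_1 + 2x_2 = 43 and x_1 + 4x_2 = 39 → (9.4, 7.4)
  x_1 + 4x_2 = 39 and x_1 = 0 → (0, 9.75)

Evaluating z = -8x_1 - x_2 at each vertex:
  (0, 0): z = 0
  (10, 0): z = -80
  (10, 6.5): z = -86.5
  (9.4, 7.4): z = -82.6
  (0, 9.75): z = -9.75

The minimum is at (10, 6.5) with z = -86.5.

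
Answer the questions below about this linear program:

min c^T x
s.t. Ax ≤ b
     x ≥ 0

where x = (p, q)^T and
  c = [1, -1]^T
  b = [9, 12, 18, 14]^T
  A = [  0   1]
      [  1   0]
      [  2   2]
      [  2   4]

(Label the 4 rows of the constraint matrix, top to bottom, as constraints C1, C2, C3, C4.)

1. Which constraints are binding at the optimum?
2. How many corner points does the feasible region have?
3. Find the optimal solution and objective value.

1. C4, p ≥ 0
2. 3
3. p = 0, q = 3.5, z = -3.5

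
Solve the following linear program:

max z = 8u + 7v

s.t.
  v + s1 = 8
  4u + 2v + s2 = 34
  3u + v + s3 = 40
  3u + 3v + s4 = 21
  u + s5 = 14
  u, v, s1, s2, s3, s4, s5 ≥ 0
Each vertex is the intersection of two constraint boundaries that also satisfies all remaining constraints:
  u = 0 and v = 0 → (0, 0)
  3u + 3v = 21 and v = 0 → (7, 0)
  3u + 3v = 21 and u = 0 → (0, 7)

Evaluating z = 8u + 7v at each vertex:
  (0, 0): z = 0
  (7, 0): z = 56
  (0, 7): z = 49

The maximum is at (7, 0) with z = 56.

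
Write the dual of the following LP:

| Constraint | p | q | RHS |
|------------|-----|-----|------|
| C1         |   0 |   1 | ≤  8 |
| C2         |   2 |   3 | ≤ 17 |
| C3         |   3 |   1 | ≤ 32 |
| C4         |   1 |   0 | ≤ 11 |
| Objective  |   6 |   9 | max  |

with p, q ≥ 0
Minimize: z = 8y1 + 17y2 + 32y3 + 11y4

Subject to:
  C1: -2y2 - 3y3 - y4 ≤ -6
  C2: -y1 - 3y2 - y3 ≤ -9
  y1, y2, y3, y4 ≥ 0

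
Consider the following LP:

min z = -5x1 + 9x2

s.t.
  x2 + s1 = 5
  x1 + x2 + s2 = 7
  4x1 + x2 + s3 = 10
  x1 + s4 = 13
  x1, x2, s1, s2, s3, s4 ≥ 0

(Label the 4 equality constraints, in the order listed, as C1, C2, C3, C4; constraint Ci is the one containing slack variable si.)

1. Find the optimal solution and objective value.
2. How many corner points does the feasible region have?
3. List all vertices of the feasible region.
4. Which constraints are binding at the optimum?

1. x1 = 2.5, x2 = 0, z = -12.5
2. 4
3. (0, 0), (2.5, 0), (1.25, 5), (0, 5)
4. C3, x2 ≥ 0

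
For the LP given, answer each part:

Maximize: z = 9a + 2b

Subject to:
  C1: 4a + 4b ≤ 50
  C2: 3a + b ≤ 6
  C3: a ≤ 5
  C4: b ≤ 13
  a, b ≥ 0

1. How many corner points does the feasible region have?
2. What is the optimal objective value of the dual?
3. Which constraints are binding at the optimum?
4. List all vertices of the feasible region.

1. 3
2. 18 (by strong duality, equal to the primal optimum)
3. C2, b ≥ 0
4. (0, 0), (2, 0), (0, 6)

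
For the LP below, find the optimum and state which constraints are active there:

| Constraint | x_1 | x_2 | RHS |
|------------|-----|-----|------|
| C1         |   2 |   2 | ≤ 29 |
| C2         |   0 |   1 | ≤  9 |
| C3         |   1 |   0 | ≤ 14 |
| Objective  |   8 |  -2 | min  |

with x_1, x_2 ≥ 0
Optimal: x_1 = 0, x_2 = 9
Slack at optimum:
  C1: slack = 11
  C2: slack = 0 (binding)
  C3: slack = 14
  x_1 ≥ 0: x_1 = 0 (binding)
  x_2 ≥ 0: x_2 = 9
Binding constraints: C2, x_1 ≥ 0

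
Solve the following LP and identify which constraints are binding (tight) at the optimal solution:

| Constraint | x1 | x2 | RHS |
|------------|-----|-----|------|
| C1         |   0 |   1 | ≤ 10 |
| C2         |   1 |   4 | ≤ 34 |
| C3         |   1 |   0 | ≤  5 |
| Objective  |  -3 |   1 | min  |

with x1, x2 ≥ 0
Optimal: x1 = 5, x2 = 0
Binding: C3, x2 ≥ 0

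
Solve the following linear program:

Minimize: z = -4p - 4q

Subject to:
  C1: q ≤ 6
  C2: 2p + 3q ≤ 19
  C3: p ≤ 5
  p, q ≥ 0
Each vertex is the intersection of two constraint boundaries that also satisfies all remaining constraints:
  p = 0 and q = 0 → (0, 0)
  p = 5 and q = 0 → (5, 0)
  2p + 3q = 19 and p = 5 → (5, 3)
  q = 6 and 2p + 3q = 19 → (0.5, 6)
  q = 6 and p = 0 → (0, 6)

Evaluating z = -4p - 4q at each vertex:
  (0, 0): z = 0
  (5, 0): z = -20
  (5, 3): z = -32
  (0.5, 6): z = -26
  (0, 6): z = -24

The minimum is at (5, 3) with z = -32.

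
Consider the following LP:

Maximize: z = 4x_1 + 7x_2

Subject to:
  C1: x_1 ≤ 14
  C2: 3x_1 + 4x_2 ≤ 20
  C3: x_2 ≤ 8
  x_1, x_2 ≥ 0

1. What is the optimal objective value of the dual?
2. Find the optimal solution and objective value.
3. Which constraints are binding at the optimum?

1. 35 (by strong duality, equal to the primal optimum)
2. x_1 = 0, x_2 = 5, z = 35
3. C2, x_1 ≥ 0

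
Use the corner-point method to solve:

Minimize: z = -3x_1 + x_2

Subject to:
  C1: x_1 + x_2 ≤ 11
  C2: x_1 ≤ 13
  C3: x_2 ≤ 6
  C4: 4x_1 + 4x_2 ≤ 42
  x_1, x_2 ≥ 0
x_1 = 10.5, x_2 = 0, z = -31.5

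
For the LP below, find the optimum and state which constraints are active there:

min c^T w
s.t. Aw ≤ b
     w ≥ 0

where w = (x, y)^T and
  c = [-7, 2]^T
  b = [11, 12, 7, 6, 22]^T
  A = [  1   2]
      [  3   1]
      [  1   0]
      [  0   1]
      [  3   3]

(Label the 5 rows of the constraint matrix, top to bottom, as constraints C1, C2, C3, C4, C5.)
Optimal: x = 4, y = 0
Slack at optimum:
  C1: slack = 7
  C2: slack = 0 (binding)
  C3: slack = 3
  C4: slack = 6
  C5: slack = 10
  x ≥ 0: x = 4
  y ≥ 0: y = 0 (binding)
Binding constraints: C2, y ≥ 0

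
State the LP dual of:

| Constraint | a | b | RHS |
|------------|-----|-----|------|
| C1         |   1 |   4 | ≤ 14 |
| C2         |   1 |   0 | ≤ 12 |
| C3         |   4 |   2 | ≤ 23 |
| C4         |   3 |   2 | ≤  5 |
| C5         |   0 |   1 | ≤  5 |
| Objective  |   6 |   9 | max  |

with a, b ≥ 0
Minimize: z = 14y1 + 12y2 + 23y3 + 5y4 + 5y5

Subject to:
  C1: -y1 - y2 - 4y3 - 3y4 ≤ -6
  C2: -4y1 - 2y3 - 2y4 - y5 ≤ -9
  y1, y2, y3, y4, y5 ≥ 0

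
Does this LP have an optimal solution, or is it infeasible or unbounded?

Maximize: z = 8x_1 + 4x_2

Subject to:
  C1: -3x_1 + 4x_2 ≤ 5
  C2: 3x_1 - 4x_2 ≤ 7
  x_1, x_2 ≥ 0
Feasible point: (0, 0) satisfies every constraint, so the LP is feasible.
Direction d = (4, 3): for each constraint row a, a·d ≤ 0 —
  (-3)(4) + (4)(3) = 0 ≤ 0
  (3)(4) + (-4)(3) = 0 ≤ 0
and d ≥ 0, so (0, 0) + t·d stays feasible for every t ≥ 0. Along this ray z = 8x_1 + 4x_2 changes by 44 per unit t, so z → +∞.

Unbounded — the objective can increase without bound over the feasible region.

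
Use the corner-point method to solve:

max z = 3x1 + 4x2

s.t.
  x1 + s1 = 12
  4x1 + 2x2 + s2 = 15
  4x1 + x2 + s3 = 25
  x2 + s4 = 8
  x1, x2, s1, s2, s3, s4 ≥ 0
Each vertex is the intersection of two constraint boundaries that also satisfies all remaining constraints:
  x1 = 0 and x2 = 0 → (0, 0)
  4x1 + 2x2 = 15 and x2 = 0 → (3.75, 0)
  4x1 + 2x2 = 15 and x1 = 0 → (0, 7.5)

Evaluating z = 3x1 + 4x2 at each vertex:
  (0, 0): z = 0
  (3.75, 0): z = 11.25
  (0, 7.5): z = 30

The maximum is at (0, 7.5) with z = 30.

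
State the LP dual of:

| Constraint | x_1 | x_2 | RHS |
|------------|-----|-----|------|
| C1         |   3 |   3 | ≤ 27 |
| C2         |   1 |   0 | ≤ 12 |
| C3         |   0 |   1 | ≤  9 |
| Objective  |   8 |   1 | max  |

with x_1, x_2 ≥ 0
Minimize: z = 27y1 + 12y2 + 9y3

Subject to:
  C1: -3y1 - y2 ≤ -8
  C2: -3y1 - y3 ≤ -1
  y1, y2, y3 ≥ 0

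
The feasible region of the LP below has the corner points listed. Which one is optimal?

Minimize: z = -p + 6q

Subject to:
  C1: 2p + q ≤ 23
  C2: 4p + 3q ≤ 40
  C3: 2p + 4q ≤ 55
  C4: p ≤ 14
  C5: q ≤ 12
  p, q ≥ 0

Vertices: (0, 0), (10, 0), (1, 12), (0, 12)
(10, 0) with z = -10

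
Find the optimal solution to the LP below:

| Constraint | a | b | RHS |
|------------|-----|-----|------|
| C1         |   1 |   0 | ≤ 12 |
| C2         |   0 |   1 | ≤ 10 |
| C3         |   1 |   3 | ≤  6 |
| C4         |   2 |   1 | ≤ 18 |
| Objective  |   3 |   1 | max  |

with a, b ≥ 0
Each vertex is the intersection of two constraint boundaries that also satisfies all remaining constraints:
  a = 0 and b = 0 → (0, 0)
  a + 3b = 6 and b = 0 → (6, 0)
  a + 3b = 6 and a = 0 → (0, 2)

Evaluating z = 3a + b at each vertex:
  (0, 0): z = 0
  (6, 0): z = 18
  (0, 2): z = 2

The maximum is at (6, 0) with z = 18.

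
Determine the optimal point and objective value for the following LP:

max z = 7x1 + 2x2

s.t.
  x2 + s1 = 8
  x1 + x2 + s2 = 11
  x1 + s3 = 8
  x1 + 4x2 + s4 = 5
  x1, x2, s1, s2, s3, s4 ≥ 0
Each vertex is the intersection of two constraint boundaries that also satisfies all remaining constraints:
  x1 = 0 and x2 = 0 → (0, 0)
  x1 + 4x2 = 5 and x2 = 0 → (5, 0)
  x1 + 4x2 = 5 and x1 = 0 → (0, 1.25)

Evaluating z = 7x1 + 2x2 at each vertex:
  (0, 0): z = 0
  (5, 0): z = 35
  (0, 1.25): z = 2.5

The maximum is at (5, 0) with z = 35.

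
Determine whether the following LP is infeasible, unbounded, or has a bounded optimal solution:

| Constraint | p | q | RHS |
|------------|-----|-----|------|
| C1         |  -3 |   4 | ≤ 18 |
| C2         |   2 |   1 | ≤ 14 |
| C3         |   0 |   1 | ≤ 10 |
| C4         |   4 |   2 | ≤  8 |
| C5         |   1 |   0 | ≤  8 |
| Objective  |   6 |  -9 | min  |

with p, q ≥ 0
The point (0, 4) satisfies every constraint, so the LP is feasible; the constraints give p ≤ 8 and q ≤ 10, which with p, q ≥ 0 keep the feasible region inside a bounded box. A feasible, bounded LP attains a finite optimum at a vertex.

Evaluating z = 6p - 9q at each vertex:
  (0, 0): z = 0
  (2, 0): z = 12
  (0, 4): z = -36

Feasible with finite optimum z* = -36 at (0, 4).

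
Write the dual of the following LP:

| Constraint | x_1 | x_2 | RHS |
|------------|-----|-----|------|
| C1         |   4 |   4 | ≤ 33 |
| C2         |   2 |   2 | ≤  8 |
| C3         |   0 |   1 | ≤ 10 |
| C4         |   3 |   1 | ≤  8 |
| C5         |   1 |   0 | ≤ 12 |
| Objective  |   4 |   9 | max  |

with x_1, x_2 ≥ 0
Minimize: z = 33y1 + 8y2 + 10y3 + 8y4 + 12y5

Subject to:
  C1: -4y1 - 2y2 - 3y4 - y5 ≤ -4
  C2: -4y1 - 2y2 - y3 - y4 ≤ -9
  y1, y2, y3, y4, y5 ≥ 0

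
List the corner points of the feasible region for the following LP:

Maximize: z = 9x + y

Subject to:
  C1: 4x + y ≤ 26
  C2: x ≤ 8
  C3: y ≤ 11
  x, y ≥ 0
Each vertex is the intersection of two constraint boundaries that also satisfies all remaining constraints:
  x = 0 and y = 0 → (0, 0)
  4x + y = 26 and y = 0 → (6.5, 0)
  4x + y = 26 and y = 11 → (3.75, 11)
  y = 11 and x = 0 → (0, 11)

Vertices: (0, 0), (6.5, 0), (3.75, 11), (0, 11)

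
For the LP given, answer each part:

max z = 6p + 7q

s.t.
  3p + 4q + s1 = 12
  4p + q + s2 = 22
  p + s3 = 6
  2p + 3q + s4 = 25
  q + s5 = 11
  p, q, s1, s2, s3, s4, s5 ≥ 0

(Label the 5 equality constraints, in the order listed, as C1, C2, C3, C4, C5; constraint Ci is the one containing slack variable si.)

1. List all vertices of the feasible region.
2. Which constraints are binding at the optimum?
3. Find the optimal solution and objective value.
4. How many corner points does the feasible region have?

1. (0, 0), (4, 0), (0, 3)
2. C1, q ≥ 0
3. p = 4, q = 0, z = 24
4. 3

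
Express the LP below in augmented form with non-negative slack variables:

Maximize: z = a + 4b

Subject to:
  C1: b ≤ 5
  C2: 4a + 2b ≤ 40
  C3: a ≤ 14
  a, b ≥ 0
max z = a + 4b

s.t.
  b + s1 = 5
  4a + 2b + s2 = 40
  a + s3 = 14
  a, b, s1, s2, s3 ≥ 0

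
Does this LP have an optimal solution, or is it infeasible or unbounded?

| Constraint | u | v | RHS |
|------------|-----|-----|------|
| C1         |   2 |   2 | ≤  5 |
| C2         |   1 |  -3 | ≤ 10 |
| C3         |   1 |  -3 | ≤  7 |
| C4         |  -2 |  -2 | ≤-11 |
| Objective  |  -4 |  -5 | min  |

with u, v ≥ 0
C1 requires 2u + 2v ≤ 5, while C4 (-2u - 2v ≤ -11) is equivalent to 2u + 2v ≥ 11. Together they would need 11 ≤ 2u + 2v ≤ 5, which is impossible since 11 > 5. No point satisfies all constraints.

Infeasible: no point satisfies all constraints simultaneously.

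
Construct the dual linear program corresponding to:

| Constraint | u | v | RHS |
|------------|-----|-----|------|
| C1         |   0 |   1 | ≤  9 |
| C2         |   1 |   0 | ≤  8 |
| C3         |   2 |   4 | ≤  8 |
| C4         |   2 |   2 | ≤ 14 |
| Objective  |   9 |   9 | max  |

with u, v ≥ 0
Minimize: z = 9y1 + 8y2 + 8y3 + 14y4

Subject to:
  C1: -y2 - 2y3 - 2y4 ≤ -9
  C2: -y1 - 4y3 - 2y4 ≤ -9
  y1, y2, y3, y4 ≥ 0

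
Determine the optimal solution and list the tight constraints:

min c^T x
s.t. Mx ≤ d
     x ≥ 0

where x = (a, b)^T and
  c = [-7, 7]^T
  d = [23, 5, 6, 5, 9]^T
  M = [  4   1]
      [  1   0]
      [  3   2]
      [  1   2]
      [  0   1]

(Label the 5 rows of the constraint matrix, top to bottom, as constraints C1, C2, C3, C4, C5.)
Optimal: a = 2, b = 0
Slack at optimum:
  C1: slack = 15
  C2: slack = 3
  C3: slack = 0 (binding)
  C4: slack = 3
  C5: slack = 9
  a ≥ 0: a = 2
  b ≥ 0: b = 0 (binding)
Binding constraints: C3, b ≥ 0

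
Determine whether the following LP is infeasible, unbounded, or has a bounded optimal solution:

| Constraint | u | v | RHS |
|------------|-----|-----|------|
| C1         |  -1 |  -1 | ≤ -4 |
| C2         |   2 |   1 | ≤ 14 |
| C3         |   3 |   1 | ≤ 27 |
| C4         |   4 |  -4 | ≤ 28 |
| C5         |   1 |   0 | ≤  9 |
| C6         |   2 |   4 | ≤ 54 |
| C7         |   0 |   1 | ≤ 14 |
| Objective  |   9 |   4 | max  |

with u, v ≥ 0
The point (7, 0) satisfies every constraint, so the LP is feasible; the constraints give u ≤ 9 and v ≤ 14, which with u, v ≥ 0 keep the feasible region inside a bounded box. A feasible, bounded LP attains a finite optimum at a vertex.

Evaluating z = 9u + 4v at each vertex:
  (0, 4): z = 16
  (4, 0): z = 36
  (7, 0): z = 63
  (0.3333, 13.33): z = 56.33
  (0, 13.5): z = 54

Feasible with finite optimum z* = 63 at (7, 0).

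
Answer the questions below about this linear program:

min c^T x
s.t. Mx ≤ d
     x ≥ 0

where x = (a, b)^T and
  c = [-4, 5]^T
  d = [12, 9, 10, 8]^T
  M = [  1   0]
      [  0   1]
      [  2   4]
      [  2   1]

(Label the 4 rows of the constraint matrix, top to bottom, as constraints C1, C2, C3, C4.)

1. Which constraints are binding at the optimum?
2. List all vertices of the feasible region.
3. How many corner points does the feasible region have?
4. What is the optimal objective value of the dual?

1. C4, b ≥ 0
2. (0, 0), (4, 0), (3.667, 0.6667), (0, 2.5)
3. 4
4. -16 (by strong duality, equal to the primal optimum)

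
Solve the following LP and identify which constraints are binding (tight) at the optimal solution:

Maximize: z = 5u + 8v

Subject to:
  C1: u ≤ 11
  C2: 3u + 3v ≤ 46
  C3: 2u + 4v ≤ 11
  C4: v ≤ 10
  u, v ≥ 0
Optimal: u = 5.5, v = 0
Slack at optimum:
  C1: slack = 5.5
  C2: slack = 29.5
  C3: slack = 0 (binding)
  C4: slack = 10
  u ≥ 0: u = 5.5
  v ≥ 0: v = 0 (binding)
Binding constraints: C3, v ≥ 0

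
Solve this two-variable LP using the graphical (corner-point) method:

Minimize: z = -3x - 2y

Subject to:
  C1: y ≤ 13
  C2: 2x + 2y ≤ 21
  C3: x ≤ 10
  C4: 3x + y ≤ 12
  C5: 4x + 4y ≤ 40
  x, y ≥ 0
Each vertex is the intersection of two constraint boundaries that also satisfies all remaining constraints:
  x = 0 and y = 0 → (0, 0)
  3x + y = 12 and y = 0 → (4, 0)
  3x + y = 12 and 4x + 4y = 40 → (1, 9)
  4x + 4y = 40 and x = 0 → (0, 10)

Evaluating z = -3x - 2y at each vertex:
  (0, 0): z = 0
  (4, 0): z = -12
  (1, 9): z = -21
  (0, 10): z = -20

The minimum is at (1, 9) with z = -21.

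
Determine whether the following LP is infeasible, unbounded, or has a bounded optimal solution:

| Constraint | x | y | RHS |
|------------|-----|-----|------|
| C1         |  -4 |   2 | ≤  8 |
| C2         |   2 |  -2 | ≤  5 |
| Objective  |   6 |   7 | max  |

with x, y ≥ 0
Feasible point: (0, 0) satisfies every constraint, so the LP is feasible.
Direction d = (1, 1): for each constraint row a, a·d ≤ 0 —
  (-4)(1) + (2)(1) = -2 ≤ 0
  (2)(1) + (-2)(1) = 0 ≤ 0
and d ≥ 0, so (0, 0) + t·d stays feasible for every t ≥ 0. Along this ray z = 6x + 7y changes by 13 per unit t, so z → +∞.

Unbounded — the objective can increase without bound over the feasible region.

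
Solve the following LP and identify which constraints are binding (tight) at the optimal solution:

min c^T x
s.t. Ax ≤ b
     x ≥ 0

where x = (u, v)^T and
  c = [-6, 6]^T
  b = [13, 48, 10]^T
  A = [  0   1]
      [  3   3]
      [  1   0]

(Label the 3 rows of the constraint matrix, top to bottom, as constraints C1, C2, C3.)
Optimal: u = 10, v = 0
Binding: C3, v ≥ 0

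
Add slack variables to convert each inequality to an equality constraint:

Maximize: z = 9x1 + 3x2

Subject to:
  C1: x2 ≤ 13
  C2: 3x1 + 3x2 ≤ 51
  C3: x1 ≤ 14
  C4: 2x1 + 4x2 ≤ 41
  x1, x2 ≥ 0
max z = 9x1 + 3x2

s.t.
  x2 + s1 = 13
  3x1 + 3x2 + s2 = 51
  x1 + s3 = 14
  2x1 + 4x2 + s4 = 41
  x1, x2, s1, s2, s3, s4 ≥ 0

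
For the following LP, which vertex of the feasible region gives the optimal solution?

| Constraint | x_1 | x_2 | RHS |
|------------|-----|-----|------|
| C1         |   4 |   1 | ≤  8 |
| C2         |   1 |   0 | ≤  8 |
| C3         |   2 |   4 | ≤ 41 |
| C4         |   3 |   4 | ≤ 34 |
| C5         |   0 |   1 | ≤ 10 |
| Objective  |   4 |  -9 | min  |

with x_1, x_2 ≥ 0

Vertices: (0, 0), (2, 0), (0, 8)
Evaluating z = 4x_1 - 9x_2 at each vertex:
  (0, 0): z = 0
  (2, 0): z = 8
  (0, 8): z = -72

The smallest value is z = -72, attained at (0, 8).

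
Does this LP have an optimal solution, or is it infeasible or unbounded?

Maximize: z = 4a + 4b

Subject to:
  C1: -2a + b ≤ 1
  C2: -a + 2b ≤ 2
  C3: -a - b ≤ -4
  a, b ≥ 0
Feasible point: (2, 2) satisfies every constraint, so the LP is feasible.
Direction d = (1, 0): for each constraint row a, a·d ≤ 0 —
  (-2)(1) + (1)(0) = -2 ≤ 0
  (-1)(1) + (2)(0) = -1 ≤ 0
  (-1)(1) + (-1)(0) = -1 ≤ 0
and d ≥ 0, so (2, 2) + t·d stays feasible for every t ≥ 0. Along this ray z = 4a + 4b changes by 4 per unit t, so z → +∞.

Unbounded: there is a feasible ray along which z → +∞.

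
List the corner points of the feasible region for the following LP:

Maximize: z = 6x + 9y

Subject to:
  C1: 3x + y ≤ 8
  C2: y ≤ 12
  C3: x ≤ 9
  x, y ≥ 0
Each vertex is the intersection of two constraint boundaries that also satisfies all remaining constraints:
  x = 0 and y = 0 → (0, 0)
  3x + y = 8 and y = 0 → (2.667, 0)
  3x + y = 8 and x = 0 → (0, 8)

Vertices: (0, 0), (2.667, 0), (0, 8)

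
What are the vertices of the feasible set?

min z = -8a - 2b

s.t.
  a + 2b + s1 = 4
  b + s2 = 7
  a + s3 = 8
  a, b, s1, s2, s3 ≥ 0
Each vertex is the intersection of two constraint boundaries that also satisfies all remaining constraints:
  a = 0 and b = 0 → (0, 0)
  a + 2b = 4 and b = 0 → (4, 0)
  a + 2b = 4 and a = 0 → (0, 2)

Vertices: (0, 0), (4, 0), (0, 2)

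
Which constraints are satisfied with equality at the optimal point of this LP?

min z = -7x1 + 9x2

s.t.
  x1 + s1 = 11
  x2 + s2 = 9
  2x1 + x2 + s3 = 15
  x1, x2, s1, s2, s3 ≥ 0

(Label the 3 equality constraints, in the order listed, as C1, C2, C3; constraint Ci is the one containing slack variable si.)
Optimal: x1 = 7.5, x2 = 0
Slack at optimum:
  C1: slack = 3.5
  C2: slack = 9
  C3: slack = 0 (binding)
  x1 ≥ 0: x1 = 7.5
  x2 ≥ 0: x2 = 0 (binding)
Binding constraints: C3, x2 ≥ 0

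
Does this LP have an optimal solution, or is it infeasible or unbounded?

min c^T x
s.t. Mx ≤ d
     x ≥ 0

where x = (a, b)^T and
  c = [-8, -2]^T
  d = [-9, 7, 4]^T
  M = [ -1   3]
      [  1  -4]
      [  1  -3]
One constraint requires a - 3b ≤ 4, while the constraint -a + 3b ≤ -9 is equivalent to a - 3b ≥ 9. Together they would need 9 ≤ a - 3b ≤ 4, which is impossible since 9 > 4. No point satisfies all constraints.

The feasible region is empty; the LP is infeasible.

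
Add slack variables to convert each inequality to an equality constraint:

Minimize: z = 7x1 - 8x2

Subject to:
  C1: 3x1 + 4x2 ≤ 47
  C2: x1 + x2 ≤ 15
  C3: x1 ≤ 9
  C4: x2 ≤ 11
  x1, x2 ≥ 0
min z = 7x1 - 8x2

s.t.
  3x1 + 4x2 + s1 = 47
  x1 + x2 + s2 = 15
  x1 + s3 = 9
  x2 + s4 = 11
  x1, x2, s1, s2, s3, s4 ≥ 0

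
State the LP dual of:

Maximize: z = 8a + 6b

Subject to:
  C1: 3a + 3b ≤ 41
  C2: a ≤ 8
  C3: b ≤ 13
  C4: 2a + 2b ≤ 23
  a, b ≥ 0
Minimize: z = 41y1 + 8y2 + 13y3 + 23y4

Subject to:
  C1: -3y1 - y2 - 2y4 ≤ -8
  C2: -3y1 - y3 - 2y4 ≤ -6
  y1, y2, y3, y4 ≥ 0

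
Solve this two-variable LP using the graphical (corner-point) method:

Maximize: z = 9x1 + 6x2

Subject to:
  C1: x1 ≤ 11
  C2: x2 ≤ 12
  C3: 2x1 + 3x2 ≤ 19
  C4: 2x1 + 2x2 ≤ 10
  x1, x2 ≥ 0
x1 = 5, x2 = 0, z = 45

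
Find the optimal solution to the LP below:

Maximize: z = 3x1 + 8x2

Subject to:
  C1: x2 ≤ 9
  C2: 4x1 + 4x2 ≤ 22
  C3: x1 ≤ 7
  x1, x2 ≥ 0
x1 = 0, x2 = 5.5, z = 44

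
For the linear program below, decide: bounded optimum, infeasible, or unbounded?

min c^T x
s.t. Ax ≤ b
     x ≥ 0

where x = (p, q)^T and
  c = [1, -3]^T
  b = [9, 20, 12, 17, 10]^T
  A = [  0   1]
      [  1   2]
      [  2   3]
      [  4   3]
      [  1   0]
The point (0, 4) satisfies every constraint, so the LP is feasible; the constraints give p ≤ 10 and q ≤ 9, which with p, q ≥ 0 keep the feasible region inside a bounded box. A feasible, bounded LP attains a finite optimum at a vertex.

Feasible with finite optimum z* = -12 at (0, 4).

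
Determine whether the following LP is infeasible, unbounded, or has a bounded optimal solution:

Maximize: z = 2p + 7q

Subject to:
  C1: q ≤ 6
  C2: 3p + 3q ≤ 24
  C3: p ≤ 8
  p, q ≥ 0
The point (2, 6) satisfies every constraint, so the LP is feasible; the constraints give p ≤ 8 and q ≤ 6, which with p, q ≥ 0 keep the feasible region inside a bounded box. A feasible, bounded LP attains a finite optimum at a vertex.

Evaluating z = 2p + 7q at each vertex:
  (0, 0): z = 0
  (8, 0): z = 16
  (2, 6): z = 46
  (0, 6): z = 42

Bounded optimum: z* = 46 at (2, 6).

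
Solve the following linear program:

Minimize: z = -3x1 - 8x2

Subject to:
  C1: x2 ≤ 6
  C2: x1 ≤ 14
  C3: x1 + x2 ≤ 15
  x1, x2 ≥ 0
x1 = 9, x2 = 6, z = -75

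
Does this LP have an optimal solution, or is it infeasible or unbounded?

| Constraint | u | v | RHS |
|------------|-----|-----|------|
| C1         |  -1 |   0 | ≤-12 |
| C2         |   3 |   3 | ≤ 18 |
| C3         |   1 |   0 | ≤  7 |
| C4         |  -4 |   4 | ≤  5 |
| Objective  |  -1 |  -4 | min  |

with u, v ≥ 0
C3 requires u ≤ 7, while C1 (-u ≤ -12) is equivalent to u ≥ 12. Together they would need 12 ≤ u ≤ 7, which is impossible since 12 > 7. No point satisfies all constraints.

The feasible region is empty; the LP is infeasible.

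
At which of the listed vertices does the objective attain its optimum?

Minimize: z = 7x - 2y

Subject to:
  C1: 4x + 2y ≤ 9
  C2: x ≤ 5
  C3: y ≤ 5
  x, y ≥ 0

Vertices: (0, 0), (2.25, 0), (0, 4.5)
Evaluating z = 7x - 2y at each vertex:
  (0, 0): z = 0
  (2.25, 0): z = 15.75
  (0, 4.5): z = -9

The smallest value is z = -9, attained at (0, 4.5).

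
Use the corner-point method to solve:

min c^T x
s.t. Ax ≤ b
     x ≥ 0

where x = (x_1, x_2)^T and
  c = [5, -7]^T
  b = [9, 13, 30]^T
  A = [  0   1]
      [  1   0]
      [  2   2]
Each vertex is the intersection of two constraint boundaries that also satisfies all remaining constraints:
  x_1 = 0 and x_2 = 0 → (0, 0)
  x_1 = 13 and x_2 = 0 → (13, 0)
  x_1 = 13 and 2x_1 + 2x_2 = 30 → (13, 2)
  x_2 = 9 and 2x_1 + 2x_2 = 30 → (6, 9)
  x_2 = 9 and x_1 = 0 → (0, 9)

Evaluating z = 5x_1 - 7x_2 at each vertex:
  (0, 0): z = 0
  (13, 0): z = 65
  (13, 2): z = 51
  (6, 9): z = -33
  (0, 9): z = -63

The minimum is at (0, 9) with z = -63.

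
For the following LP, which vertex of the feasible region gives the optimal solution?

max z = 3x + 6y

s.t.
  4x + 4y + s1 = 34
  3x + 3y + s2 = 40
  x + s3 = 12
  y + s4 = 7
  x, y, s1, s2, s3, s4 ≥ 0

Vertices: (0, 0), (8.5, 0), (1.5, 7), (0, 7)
(1.5, 7) with z = 46.5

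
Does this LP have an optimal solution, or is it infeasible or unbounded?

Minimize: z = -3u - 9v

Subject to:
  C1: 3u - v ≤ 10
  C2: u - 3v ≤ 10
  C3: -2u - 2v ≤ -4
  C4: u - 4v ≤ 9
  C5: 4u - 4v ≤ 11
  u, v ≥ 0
Feasible point: (0, 2) satisfies every constraint, so the LP is feasible.
Direction d = (0, 1): for each constraint row a, a·d ≤ 0 —
  (3)(0) + (-1)(1) = -1 ≤ 0
  (1)(0) + (-3)(1) = -3 ≤ 0
  (-2)(0) + (-2)(1) = -2 ≤ 0
  (1)(0) + (-4)(1) = -4 ≤ 0
  (4)(0) + (-4)(1) = -4 ≤ 0
and d ≥ 0, so (0, 2) + t·d stays feasible for every t ≥ 0. Along this ray z = -3u - 9v changes by -9 per unit t, so z → −∞.

Unbounded — the objective can decrease without bound over the feasible region.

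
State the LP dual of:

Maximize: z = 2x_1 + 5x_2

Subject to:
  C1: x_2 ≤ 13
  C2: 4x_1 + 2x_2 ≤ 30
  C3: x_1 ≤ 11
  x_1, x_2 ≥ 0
Minimize: z = 13y1 + 30y2 + 11y3

Subject to:
  C1: -4y2 - y3 ≤ -2
  C2: -y1 - 2y2 ≤ -5
  y1, y2, y3 ≥ 0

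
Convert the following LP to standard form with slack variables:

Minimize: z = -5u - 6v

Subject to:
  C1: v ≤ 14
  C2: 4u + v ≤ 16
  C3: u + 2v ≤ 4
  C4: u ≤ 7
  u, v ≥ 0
min z = -5u - 6v

s.t.
  v + s1 = 14
  4u + v + s2 = 16
  u + 2v + s3 = 4
  u + s4 = 7
  u, v, s1, s2, s3, s4 ≥ 0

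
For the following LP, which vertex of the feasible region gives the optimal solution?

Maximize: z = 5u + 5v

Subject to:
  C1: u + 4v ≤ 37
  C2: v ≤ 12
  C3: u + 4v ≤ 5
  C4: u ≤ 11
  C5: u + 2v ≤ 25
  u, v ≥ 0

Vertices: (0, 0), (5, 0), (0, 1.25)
(5, 0) with z = 25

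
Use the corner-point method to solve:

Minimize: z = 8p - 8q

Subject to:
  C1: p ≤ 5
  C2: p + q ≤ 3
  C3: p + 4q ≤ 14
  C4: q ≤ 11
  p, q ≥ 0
p = 0, q = 3, z = -24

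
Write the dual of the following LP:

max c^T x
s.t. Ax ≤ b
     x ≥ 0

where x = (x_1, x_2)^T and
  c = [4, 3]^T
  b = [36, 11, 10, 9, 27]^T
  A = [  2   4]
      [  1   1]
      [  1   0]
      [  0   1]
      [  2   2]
Minimize: z = 36y1 + 11y2 + 10y3 + 9y4 + 27y5

Subject to:
  C1: -2y1 - y2 - y3 - 2y5 ≤ -4
  C2: -4y1 - y2 - y4 - 2y5 ≤ -3
  y1, y2, y3, y4, y5 ≥ 0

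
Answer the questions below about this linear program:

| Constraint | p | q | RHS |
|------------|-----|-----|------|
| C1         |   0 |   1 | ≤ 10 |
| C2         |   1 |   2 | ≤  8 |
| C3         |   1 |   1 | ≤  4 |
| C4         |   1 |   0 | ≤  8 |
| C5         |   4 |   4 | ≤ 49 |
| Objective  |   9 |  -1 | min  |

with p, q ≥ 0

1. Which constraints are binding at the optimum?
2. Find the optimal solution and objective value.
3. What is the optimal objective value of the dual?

1. C2, C3, p ≥ 0
2. p = 0, q = 4, z = -4
3. -4 (by strong duality, equal to the primal optimum)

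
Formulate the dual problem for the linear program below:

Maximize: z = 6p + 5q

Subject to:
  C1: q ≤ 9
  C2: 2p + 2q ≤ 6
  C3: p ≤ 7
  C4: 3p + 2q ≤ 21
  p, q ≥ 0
Minimize: z = 9y1 + 6y2 + 7y3 + 21y4

Subject to:
  C1: -2y2 - y3 - 3y4 ≤ -6
  C2: -y1 - 2y2 - 2y4 ≤ -5
  y1, y2, y3, y4 ≥ 0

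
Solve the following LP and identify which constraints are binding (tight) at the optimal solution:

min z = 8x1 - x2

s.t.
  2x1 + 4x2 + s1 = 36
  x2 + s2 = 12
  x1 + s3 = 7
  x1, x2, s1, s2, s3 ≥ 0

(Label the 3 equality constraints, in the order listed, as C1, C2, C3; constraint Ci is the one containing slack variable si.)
Optimal: x1 = 0, x2 = 9
Binding: C1, x1 ≥ 0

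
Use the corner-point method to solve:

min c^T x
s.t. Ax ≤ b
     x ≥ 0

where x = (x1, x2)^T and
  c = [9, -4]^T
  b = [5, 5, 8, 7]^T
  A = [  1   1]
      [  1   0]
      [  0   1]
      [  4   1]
x1 = 0, x2 = 5, z = -20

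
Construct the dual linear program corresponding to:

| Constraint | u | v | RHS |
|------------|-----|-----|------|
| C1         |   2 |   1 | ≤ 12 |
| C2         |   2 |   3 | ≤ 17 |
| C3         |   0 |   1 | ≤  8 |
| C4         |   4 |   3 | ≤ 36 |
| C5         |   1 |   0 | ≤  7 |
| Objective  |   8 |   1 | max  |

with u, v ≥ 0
Minimize: z = 12y1 + 17y2 + 8y3 + 36y4 + 7y5

Subject to:
  C1: -2y1 - 2y2 - 4y4 - y5 ≤ -8
  C2: -y1 - 3y2 - y3 - 3y4 ≤ -1
  y1, y2, y3, y4, y5 ≥ 0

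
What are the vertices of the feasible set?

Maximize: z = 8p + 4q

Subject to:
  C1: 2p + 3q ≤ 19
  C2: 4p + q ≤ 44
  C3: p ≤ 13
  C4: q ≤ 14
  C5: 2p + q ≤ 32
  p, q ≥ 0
Each vertex is the intersection of two constraint boundaries that also satisfies all remaining constraints:
  p = 0 and q = 0 → (0, 0)
  2p + 3q = 19 and q = 0 → (9.5, 0)
  2p + 3q = 19 and p = 0 → (0, 6.333)

Vertices: (0, 0), (9.5, 0), (0, 6.333)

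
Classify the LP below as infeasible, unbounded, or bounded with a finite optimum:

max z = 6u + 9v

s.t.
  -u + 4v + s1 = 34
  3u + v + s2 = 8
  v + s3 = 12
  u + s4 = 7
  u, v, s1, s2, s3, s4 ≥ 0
The point (0, 8) satisfies every constraint, so the LP is feasible; the constraints give u ≤ 7 and v ≤ 12, which with u, v ≥ 0 keep the feasible region inside a bounded box. A feasible, bounded LP attains a finite optimum at a vertex.

Evaluating z = 6u + 9v at each vertex:
  (0, 0): z = 0
  (2.667, 0): z = 16
  (0, 8): z = 72

The LP has an optimal solution: (0, 8) with z = 72.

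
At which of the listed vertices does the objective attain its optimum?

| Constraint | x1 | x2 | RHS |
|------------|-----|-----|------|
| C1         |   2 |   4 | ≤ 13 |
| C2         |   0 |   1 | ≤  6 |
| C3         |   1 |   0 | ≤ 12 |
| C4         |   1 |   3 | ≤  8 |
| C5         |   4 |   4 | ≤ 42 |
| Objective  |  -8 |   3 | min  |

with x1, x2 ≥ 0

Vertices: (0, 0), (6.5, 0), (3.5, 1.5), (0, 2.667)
(6.5, 0) with z = -52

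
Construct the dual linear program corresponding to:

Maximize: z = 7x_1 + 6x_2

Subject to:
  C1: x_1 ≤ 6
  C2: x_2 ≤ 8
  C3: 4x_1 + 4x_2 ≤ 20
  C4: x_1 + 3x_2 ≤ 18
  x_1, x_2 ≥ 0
Minimize: z = 6y1 + 8y2 + 20y3 + 18y4

Subject to:
  C1: -y1 - 4y3 - y4 ≤ -7
  C2: -y2 - 4y3 - 3y4 ≤ -6
  y1, y2, y3, y4 ≥ 0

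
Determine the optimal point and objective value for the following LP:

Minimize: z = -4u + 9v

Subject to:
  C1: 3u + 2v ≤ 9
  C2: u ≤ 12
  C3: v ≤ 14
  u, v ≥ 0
Each vertex is the intersection of two constraint boundaries that also satisfies all remaining constraints:
  u = 0 and v = 0 → (0, 0)
  3u + 2v = 9 and v = 0 → (3, 0)
  3u + 2v = 9 and u = 0 → (0, 4.5)

Evaluating z = -4u + 9v at each vertex:
  (0, 0): z = 0
  (3, 0): z = -12
  (0, 4.5): z = 40.5

The minimum is at (3, 0) with z = -12.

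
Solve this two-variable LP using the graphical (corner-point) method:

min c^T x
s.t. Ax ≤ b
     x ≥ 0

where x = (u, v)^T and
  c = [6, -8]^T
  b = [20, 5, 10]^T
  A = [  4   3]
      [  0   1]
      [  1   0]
Each vertex is the intersection of two constraint boundaries that also satisfies all remaining constraints:
  u = 0 and v = 0 → (0, 0)
  4u + 3v = 20 and v = 0 → (5, 0)
  4u + 3v = 20 and v = 5 → (1.25, 5)
  v = 5 and u = 0 → (0, 5)

Evaluating z = 6u - 8v at each vertex:
  (0, 0): z = 0
  (5, 0): z = 30
  (1.25, 5): z = -32.5
  (0, 5): z = -40

The minimum is at (0, 5) with z = -40.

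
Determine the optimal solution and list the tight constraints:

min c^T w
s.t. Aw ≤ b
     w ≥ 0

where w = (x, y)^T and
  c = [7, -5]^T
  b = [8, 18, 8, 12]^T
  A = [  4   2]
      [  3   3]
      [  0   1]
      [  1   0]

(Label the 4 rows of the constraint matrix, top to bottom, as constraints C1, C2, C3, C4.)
Optimal: x = 0, y = 4
Slack at optimum:
  C1: slack = 0 (binding)
  C2: slack = 6
  C3: slack = 4
  C4: slack = 12
  x ≥ 0: x = 0 (binding)
  y ≥ 0: y = 4
Binding constraints: C1, x ≥ 0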